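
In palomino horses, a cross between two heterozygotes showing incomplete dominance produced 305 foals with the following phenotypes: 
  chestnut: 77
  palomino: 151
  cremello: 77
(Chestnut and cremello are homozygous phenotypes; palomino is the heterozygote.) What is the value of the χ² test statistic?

0.030

With incomplete dominance, a heterozygote × heterozygote cross gives a 1:2:1 phenotypic ratio.
Under the 1:2:1 hypothesis (Σ ratio = 4, N = 305):
  chestnut: 305 × 1/4 = 76.25
  palomino: 305 × 2/4 = 152.5
  cremello: 305 × 1/4 = 76.25
χ² = Σ (O − E)² / E
  chestnut: (77 − 76.25)² / 76.25 = 0.0074
  palomino: (151 − 152.5)² / 152.5 = 0.0148
  cremello: (77 − 76.25)² / 76.25 = 0.0074
χ² = 0.0074 + 0.0148 + 0.0074 = 0.0296 ≈ 0.030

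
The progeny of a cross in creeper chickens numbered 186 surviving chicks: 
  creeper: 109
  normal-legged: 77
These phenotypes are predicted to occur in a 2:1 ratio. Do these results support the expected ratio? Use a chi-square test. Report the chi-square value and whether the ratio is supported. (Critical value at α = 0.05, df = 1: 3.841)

5.444; not consistent

The 2:1 ratio has 3 parts, so with N = 186 the expected counts are:
  creeper: 186 × 2/3 = 124
  normal-legged: 186 × 1/3 = 62
χ² = Σ (O − E)² / E
  creeper: (109 − 124)² / 124 = 1.8145
  normal-legged: (77 − 62)² / 62 = 3.6290
χ² = 1.8145 + 3.6290 = 5.4435 ≈ 5.444
Degrees of freedom = 2 − 1 = 1; critical value at α = 0.05 is 3.841.
Since 5.444 > 3.841, we reject the null hypothesis — the data do not fit the 2:1 ratio.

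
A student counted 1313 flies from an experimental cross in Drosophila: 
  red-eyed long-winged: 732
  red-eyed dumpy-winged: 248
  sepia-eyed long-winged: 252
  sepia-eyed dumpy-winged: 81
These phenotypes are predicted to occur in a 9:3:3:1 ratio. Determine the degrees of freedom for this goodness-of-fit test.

3

A goodness-of-fit test with 4 phenotype classes has df = 4 − 1 = 3.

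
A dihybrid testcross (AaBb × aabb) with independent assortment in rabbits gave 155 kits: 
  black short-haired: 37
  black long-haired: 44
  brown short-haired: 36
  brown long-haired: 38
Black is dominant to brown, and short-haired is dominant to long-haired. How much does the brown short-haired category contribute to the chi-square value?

A dihybrid testcross with independent assortment gives a 1:1:1:1 ratio.
The 1:1:1:1 ratio has 4 parts, so with N = 155 the expected counts are:
  black short-haired: 155 × 1/4 = 38.75
  black long-haired: 155 × 1/4 = 38.75
  brown short-haired: 155 × 1/4 = 38.75
  brown long-haired: 155 × 1/4 = 38.75
Contribution of brown short-haired: (36 − 38.75)² / 38.75 = 0.1952

0.195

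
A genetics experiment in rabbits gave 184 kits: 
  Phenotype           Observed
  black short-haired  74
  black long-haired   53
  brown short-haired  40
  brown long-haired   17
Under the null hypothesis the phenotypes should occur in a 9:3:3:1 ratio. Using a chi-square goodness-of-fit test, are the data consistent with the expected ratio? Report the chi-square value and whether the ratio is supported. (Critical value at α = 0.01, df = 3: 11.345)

21.836; not consistent

Total ratio parts = 16. Expected numbers out of 184:
  black short-haired: 184 × 9/16 = 103.5
  black long-haired: 184 × 3/16 = 34.5
  brown short-haired: 184 × 3/16 = 34.5
  brown long-haired: 184 × 1/16 = 11.5
χ² = Σ (O − E)² / E
  black short-haired: (74 − 103.5)² / 103.5 = 8.4082
  black long-haired: (53 − 34.5)² / 34.5 = 9.9203
  brown short-haired: (40 − 34.5)² / 34.5 = 0.8768
  brown long-haired: (17 − 11.5)² / 11.5 = 2.6304
χ² = 8.4082 + 9.9203 + 0.8768 + 2.6304 = 21.8357 ≈ 21.836
Degrees of freedom = 4 − 1 = 3; critical value at α = 0.01 is 11.345.
Since 21.836 > 11.345, we reject the null hypothesis — the data do not fit the 9:3:3:1 ratio.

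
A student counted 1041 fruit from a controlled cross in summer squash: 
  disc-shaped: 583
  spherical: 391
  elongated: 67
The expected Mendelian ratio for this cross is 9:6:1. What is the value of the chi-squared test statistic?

Total ratio parts = 16. Expected numbers out of 1041:
  disc-shaped: 1041 × 9/16 = 585.5625
  spherical: 1041 × 6/16 = 390.375
  elongated: 1041 × 1/16 = 65.0625
χ² = Σ (O − E)² / E
  disc-shaped: (583 − 585.5625)² / 585.5625 = 0.0112
  spherical: (391 − 390.375)² / 390.375 = 0.0010
  elongated: (67 − 65.0625)² / 65.0625 = 0.0577
χ² = 0.0112 + 0.0010 + 0.0577 = 0.0699 ≈ 0.070

0.070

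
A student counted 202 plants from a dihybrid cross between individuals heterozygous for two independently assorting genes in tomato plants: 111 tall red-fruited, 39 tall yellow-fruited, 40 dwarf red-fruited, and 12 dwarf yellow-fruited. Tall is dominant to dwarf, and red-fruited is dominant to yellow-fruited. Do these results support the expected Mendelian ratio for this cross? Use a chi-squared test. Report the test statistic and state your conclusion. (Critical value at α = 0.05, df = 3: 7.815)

A dihybrid F₂ with independent assortment and complete dominance at both loci gives a 9:3:3:1 phenotypic ratio.
Total ratio parts = 16. Expected numbers out of 202:
  tall red-fruited: 202 × 9/16 = 113.625
  tall yellow-fruited: 202 × 3/16 = 37.875
  dwarf red-fruited: 202 × 3/16 = 37.875
  dwarf yellow-fruited: 202 × 1/16 = 12.625
χ² = Σ (O − E)² / E
  tall red-fruited: (111 − 113.625)² / 113.625 = 0.0606
  tall yellow-fruited: (39 − 37.875)² / 37.875 = 0.0334
  dwarf red-fruited: (40 − 37.875)² / 37.875 = 0.1192
  dwarf yellow-fruited: (12 − 12.625)² / 12.625 = 0.0309
χ² = 0.0606 + 0.0334 + 0.1192 + 0.0309 = 0.2441 ≈ 0.244
Degrees of freedom = 4 − 1 = 3; critical value at α = 0.05 is 7.815.
Since 0.244 < 7.815, we fail to reject the null hypothesis — the data are consistent with the 9:3:3:1 ratio.

0.244; consistent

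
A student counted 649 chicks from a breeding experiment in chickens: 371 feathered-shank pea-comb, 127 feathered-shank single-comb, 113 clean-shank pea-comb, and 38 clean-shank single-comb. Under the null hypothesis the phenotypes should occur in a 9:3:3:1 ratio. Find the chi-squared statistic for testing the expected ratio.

1.111

Expected counts for N = 649 under a 9:3:3:1 ratio (total parts = 16):
  feathered-shank pea-comb: 649 × 9/16 = 365.0625
  feathered-shank single-comb: 649 × 3/16 = 121.6875
  clean-shank pea-comb: 649 × 3/16 = 121.6875
  clean-shank single-comb: 649 × 1/16 = 40.5625
χ² = Σ (O − E)² / E
  feathered-shank pea-comb: (371 − 365.0625)² / 365.0625 = 0.0966
  feathered-shank single-comb: (127 − 121.6875)² / 121.6875 = 0.2319
  clean-shank pea-comb: (113 − 121.6875)² / 121.6875 = 0.6202
  clean-shank single-comb: (38 − 40.5625)² / 40.5625 = 0.1619
χ² = 0.0966 + 0.2319 + 0.6202 + 0.1619 = 1.1106 ≈ 1.111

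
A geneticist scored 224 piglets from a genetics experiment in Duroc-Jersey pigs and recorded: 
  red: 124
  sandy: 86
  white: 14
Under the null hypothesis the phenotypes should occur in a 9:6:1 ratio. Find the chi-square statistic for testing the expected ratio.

0.079

Total ratio parts = 16. Expected numbers out of 224:
  red: 224 × 9/16 = 126
  sandy: 224 × 6/16 = 84
  white: 224 × 1/16 = 14
χ² = Σ (O − E)² / E
  red: (124 − 126)² / 126 = 0.0317
  sandy: (86 − 84)² / 84 = 0.0476
  white: (14 − 14)² / 14 = 0.0000
χ² = 0.0317 + 0.0476 + 0.0000 = 0.0793 ≈ 0.079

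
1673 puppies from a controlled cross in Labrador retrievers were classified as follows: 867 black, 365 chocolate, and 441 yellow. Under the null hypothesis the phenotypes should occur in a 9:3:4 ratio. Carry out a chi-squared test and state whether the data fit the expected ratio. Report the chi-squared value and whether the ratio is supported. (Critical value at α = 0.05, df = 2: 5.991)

15.460; not consistent

Total ratio parts = 16. Expected numbers out of 1673:
  black: 1673 × 9/16 = 941.0625
  chocolate: 1673 × 3/16 = 313.6875
  yellow: 1673 × 4/16 = 418.25
χ² = Σ (O − E)² / E
  black: (867 − 941.0625)² / 941.0625 = 5.8288
  chocolate: (365 − 313.6875)² / 313.6875 = 8.3936
  yellow: (441 − 418.25)² / 418.25 = 1.2374
χ² = 5.8288 + 8.3936 + 1.2374 = 15.4598 ≈ 15.460
Degrees of freedom = 3 − 1 = 2; critical value at α = 0.05 is 5.991.
Since 15.460 > 5.991, we reject the null hypothesis — the data do not fit the 9:3:4 ratio.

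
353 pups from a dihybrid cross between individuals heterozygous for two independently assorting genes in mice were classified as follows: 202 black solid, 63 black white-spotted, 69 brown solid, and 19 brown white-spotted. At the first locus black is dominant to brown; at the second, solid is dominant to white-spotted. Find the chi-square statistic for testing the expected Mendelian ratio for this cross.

0.758

A dihybrid F₂ with independent assortment and complete dominance at both loci gives a 9:3:3:1 phenotypic ratio.
Expected counts for N = 353 under a 9:3:3:1 ratio (total parts = 16):
  black solid: 353 × 9/16 = 198.5625
  black white-spotted: 353 × 3/16 = 66.1875
  brown solid: 353 × 3/16 = 66.1875
  brown white-spotted: 353 × 1/16 = 22.0625
χ² = Σ (O − E)² / E
  black solid: (202 − 198.5625)² / 198.5625 = 0.0595
  black white-spotted: (63 − 66.1875)² / 66.1875 = 0.1535
  brown solid: (69 − 66.1875)² / 66.1875 = 0.1195
  brown white-spotted: (19 − 22.0625)² / 22.0625 = 0.4251
χ² = 0.0595 + 0.1535 + 0.1195 + 0.4251 = 0.7576 ≈ 0.758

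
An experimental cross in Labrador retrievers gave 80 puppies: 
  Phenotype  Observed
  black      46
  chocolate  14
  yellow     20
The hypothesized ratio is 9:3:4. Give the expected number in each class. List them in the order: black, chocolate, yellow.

45, 15, 20

Under the 9:3:4 hypothesis (Σ ratio = 16, N = 80):
  black: 80 × 9/16 = 45
  chocolate: 80 × 3/16 = 15
  yellow: 80 × 4/16 = 20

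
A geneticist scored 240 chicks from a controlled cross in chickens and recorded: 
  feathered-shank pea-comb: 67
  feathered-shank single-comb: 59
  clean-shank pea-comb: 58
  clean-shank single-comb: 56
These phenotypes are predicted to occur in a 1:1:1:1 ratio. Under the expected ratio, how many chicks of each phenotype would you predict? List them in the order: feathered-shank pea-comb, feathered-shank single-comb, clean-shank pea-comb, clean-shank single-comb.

Total ratio parts = 4. Expected numbers out of 240:
  feathered-shank pea-comb: 240 × 1/4 = 60
  feathered-shank single-comb: 240 × 1/4 = 60
  clean-shank pea-comb: 240 × 1/4 = 60
  clean-shank single-comb: 240 × 1/4 = 60

60, 60, 60, 60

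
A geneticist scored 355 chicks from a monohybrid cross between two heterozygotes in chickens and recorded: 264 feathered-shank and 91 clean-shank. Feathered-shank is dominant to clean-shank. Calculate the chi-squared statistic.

0.076

For a monohybrid cross between heterozygotes with complete dominance, the expected phenotypic ratio is 3:1.
Expected counts for N = 355 under a 3:1 ratio (total parts = 4):
  feathered-shank: 355 × 3/4 = 266.25
  clean-shank: 355 × 1/4 = 88.75
χ² = Σ (O − E)² / E
  feathered-shank: (264 − 266.25)² / 266.25 = 0.0190
  clean-shank: (91 − 88.75)² / 88.75 = 0.0570
χ² = 0.0190 + 0.0570 = 0.076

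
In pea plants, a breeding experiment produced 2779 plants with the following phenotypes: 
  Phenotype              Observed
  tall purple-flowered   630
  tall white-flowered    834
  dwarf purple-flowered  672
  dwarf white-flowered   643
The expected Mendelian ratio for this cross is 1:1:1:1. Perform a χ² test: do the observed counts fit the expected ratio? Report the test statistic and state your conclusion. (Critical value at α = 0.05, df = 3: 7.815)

38.544; not consistent

Under the 1:1:1:1 hypothesis (Σ ratio = 4, N = 2779):
  tall purple-flowered: 2779 × 1/4 = 694.75
  tall white-flowered: 2779 × 1/4 = 694.75
  dwarf purple-flowered: 2779 × 1/4 = 694.75
  dwarf white-flowered: 2779 × 1/4 = 694.75
χ² = Σ (O − E)² / E
  tall purple-flowered: (630 − 694.75)² / 694.75 = 6.0346
  tall white-flowered: (834 − 694.75)² / 694.75 = 27.9101
  dwarf purple-flowered: (672 − 694.75)² / 694.75 = 0.7450
  dwarf white-flowered: (643 − 694.75)² / 694.75 = 3.8547
χ² = 6.0346 + 27.9101 + 0.7450 + 3.8547 = 38.5444 ≈ 38.544
Degrees of freedom = 4 − 1 = 3; critical value at α = 0.05 is 7.815.
Since 38.544 > 7.815, we reject the null hypothesis — the data do not fit the 1:1:1:1 ratio.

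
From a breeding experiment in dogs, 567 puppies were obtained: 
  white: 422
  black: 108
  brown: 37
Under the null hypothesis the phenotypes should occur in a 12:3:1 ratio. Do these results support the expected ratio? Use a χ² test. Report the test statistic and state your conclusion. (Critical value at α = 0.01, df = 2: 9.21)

The 12:3:1 ratio has 16 parts, so with N = 567 the expected counts are:
  white: 567 × 12/16 = 425.25
  black: 567 × 3/16 = 106.3125
  brown: 567 × 1/16 = 35.4375
χ² = Σ (O − E)² / E
  white: (422 − 425.25)² / 425.25 = 0.0248
  black: (108 − 106.3125)² / 106.3125 = 0.0268
  brown: (37 − 35.4375)² / 35.4375 = 0.0689
χ² = 0.0248 + 0.0268 + 0.0689 = 0.1205 ≈ 0.121
Degrees of freedom = 3 − 1 = 2; critical value at α = 0.01 is 9.21.
Since 0.121 < 9.21, we fail to reject the null hypothesis — the data are consistent with the 12:3:1 ratio.

0.121; consistent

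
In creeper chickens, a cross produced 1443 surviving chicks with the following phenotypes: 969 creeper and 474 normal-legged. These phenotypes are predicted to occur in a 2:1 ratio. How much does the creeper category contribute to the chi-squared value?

0.051

Total ratio parts = 3. Expected numbers out of 1443:
  creeper: 1443 × 2/3 = 962
  normal-legged: 1443 × 1/3 = 481
Contribution of creeper: (969 − 962)² / 962 = 0.0509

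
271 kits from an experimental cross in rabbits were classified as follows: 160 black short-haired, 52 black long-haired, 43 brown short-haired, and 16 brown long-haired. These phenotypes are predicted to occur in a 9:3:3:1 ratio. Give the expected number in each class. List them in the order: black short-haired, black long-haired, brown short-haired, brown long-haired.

Total ratio parts = 16. Expected numbers out of 271:
  black short-haired: 271 × 9/16 = 152.4375
  black long-haired: 271 × 3/16 = 50.8125
  brown short-haired: 271 × 3/16 = 50.8125
  brown long-haired: 271 × 1/16 = 16.9375

152.4375, 50.8125, 50.8125, 16.9375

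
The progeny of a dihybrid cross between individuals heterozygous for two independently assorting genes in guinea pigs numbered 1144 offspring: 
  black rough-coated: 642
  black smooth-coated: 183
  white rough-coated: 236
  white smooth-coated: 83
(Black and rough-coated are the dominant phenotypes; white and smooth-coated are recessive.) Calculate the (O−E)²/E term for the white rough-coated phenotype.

2.155

A dihybrid F₂ with independent assortment and complete dominance at both loci gives a 9:3:3:1 phenotypic ratio.
The 9:3:3:1 ratio has 16 parts, so with N = 1144 the expected counts are:
  black rough-coated: 1144 × 9/16 = 643.5
  black smooth-coated: 1144 × 3/16 = 214.5
  white rough-coated: 1144 × 3/16 = 214.5
  white smooth-coated: 1144 × 1/16 = 71.5
Contribution of white rough-coated: (236 − 214.5)² / 214.5 = 2.1550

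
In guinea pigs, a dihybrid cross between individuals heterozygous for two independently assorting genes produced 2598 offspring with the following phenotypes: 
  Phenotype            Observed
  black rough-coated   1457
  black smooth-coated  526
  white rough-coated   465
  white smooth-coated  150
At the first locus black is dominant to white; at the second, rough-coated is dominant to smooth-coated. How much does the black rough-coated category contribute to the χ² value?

A dihybrid F₂ with independent assortment and complete dominance at both loci gives a 9:3:3:1 phenotypic ratio.
Total ratio parts = 16. Expected numbers out of 2598:
  black rough-coated: 2598 × 9/16 = 1461.375
  black smooth-coated: 2598 × 3/16 = 487.125
  white rough-coated: 2598 × 3/16 = 487.125
  white smooth-coated: 2598 × 1/16 = 162.375
Contribution of black rough-coated: (1457 − 1461.375)² / 1461.375 = 0.0131

0.013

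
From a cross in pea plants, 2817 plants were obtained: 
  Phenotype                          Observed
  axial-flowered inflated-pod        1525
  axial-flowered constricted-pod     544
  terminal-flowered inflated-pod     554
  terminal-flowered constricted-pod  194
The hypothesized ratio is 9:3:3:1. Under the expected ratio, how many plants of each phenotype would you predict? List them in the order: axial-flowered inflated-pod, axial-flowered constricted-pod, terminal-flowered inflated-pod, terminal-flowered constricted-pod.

1584.5625, 528.1875, 528.1875, 176.0625

The 9:3:3:1 ratio has 16 parts, so with N = 2817 the expected counts are:
  axial-flowered inflated-pod: 2817 × 9/16 = 1584.5625
  axial-flowered constricted-pod: 2817 × 3/16 = 528.1875
  terminal-flowered inflated-pod: 2817 × 3/16 = 528.1875
  terminal-flowered constricted-pod: 2817 × 1/16 = 176.0625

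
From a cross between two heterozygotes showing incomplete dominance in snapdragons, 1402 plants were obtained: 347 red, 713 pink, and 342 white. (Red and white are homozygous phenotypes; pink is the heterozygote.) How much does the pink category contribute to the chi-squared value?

0.205

With incomplete dominance, a heterozygote × heterozygote cross gives a 1:2:1 phenotypic ratio.
Expected counts for N = 1402 under a 1:2:1 ratio (total parts = 4):
  red: 1402 × 1/4 = 350.5
  pink: 1402 × 2/4 = 701
  white: 1402 × 1/4 = 350.5
Contribution of pink: (713 − 701)² / 701 = 0.2054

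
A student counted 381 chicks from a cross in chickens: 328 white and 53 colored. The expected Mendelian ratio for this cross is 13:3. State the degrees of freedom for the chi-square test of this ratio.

1

A goodness-of-fit test with 2 phenotype classes has df = 2 − 1 = 1.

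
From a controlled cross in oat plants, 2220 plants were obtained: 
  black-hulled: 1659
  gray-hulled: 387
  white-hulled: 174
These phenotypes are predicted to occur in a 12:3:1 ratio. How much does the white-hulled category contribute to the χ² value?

8.955

Expected counts for N = 2220 under a 12:3:1 ratio (total parts = 16):
  black-hulled: 2220 × 12/16 = 1665
  gray-hulled: 2220 × 3/16 = 416.25
  white-hulled: 2220 × 1/16 = 138.75
Contribution of white-hulled: (174 − 138.75)² / 138.75 = 8.9554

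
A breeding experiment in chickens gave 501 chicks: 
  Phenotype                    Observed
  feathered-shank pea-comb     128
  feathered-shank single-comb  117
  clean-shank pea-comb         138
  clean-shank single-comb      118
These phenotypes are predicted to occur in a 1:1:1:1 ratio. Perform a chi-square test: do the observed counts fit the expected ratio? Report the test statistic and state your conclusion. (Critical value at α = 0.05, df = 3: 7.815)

2.321; consistent

Under the 1:1:1:1 hypothesis (Σ ratio = 4, N = 501):
  feathered-shank pea-comb: 501 × 1/4 = 125.25
  feathered-shank single-comb: 501 × 1/4 = 125.25
  clean-shank pea-comb: 501 × 1/4 = 125.25
  clean-shank single-comb: 501 × 1/4 = 125.25
χ² = Σ (O − E)² / E
  feathered-shank pea-comb: (128 − 125.25)² / 125.25 = 0.0604
  feathered-shank single-comb: (117 − 125.25)² / 125.25 = 0.5434
  clean-shank pea-comb: (138 − 125.25)² / 125.25 = 1.2979
  clean-shank single-comb: (118 − 125.25)² / 125.25 = 0.4197
χ² = 0.0604 + 0.5434 + 1.2979 + 0.4197 = 2.3214 ≈ 2.321
Degrees of freedom = 4 − 1 = 3; critical value at α = 0.05 is 7.815.
Since 2.321 < 7.815, we fail to reject the null hypothesis — the data are consistent with the 1:1:1:1 ratio.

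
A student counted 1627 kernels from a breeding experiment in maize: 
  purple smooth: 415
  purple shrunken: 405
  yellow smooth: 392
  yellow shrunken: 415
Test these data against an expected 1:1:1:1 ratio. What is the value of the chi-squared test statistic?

0.877

Under the 1:1:1:1 hypothesis (Σ ratio = 4, N = 1627):
  purple smooth: 1627 × 1/4 = 406.75
  purple shrunken: 1627 × 1/4 = 406.75
  yellow smooth: 1627 × 1/4 = 406.75
  yellow shrunken: 1627 × 1/4 = 406.75
χ² = Σ (O − E)² / E
  purple smooth: (415 − 406.75)² / 406.75 = 0.1673
  purple shrunken: (405 − 406.75)² / 406.75 = 0.0075
  yellow smooth: (392 − 406.75)² / 406.75 = 0.5349
  yellow shrunken: (415 − 406.75)² / 406.75 = 0.1673
χ² = 0.1673 + 0.0075 + 0.5349 + 0.1673 = 0.877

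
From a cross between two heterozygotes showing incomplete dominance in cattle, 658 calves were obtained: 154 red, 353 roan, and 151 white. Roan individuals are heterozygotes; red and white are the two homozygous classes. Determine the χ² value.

With incomplete dominance, a heterozygote × heterozygote cross gives a 1:2:1 phenotypic ratio.
The 1:2:1 ratio has 4 parts, so with N = 658 the expected counts are:
  red: 658 × 1/4 = 164.5
  roan: 658 × 2/4 = 329
  white: 658 × 1/4 = 164.5
χ² = Σ (O − E)² / E
  red: (154 − 164.5)² / 164.5 = 0.6702
  roan: (353 − 329)² / 329 = 1.7508
  white: (151 − 164.5)² / 164.5 = 1.1079
χ² = 0.6702 + 1.7508 + 1.1079 = 3.5289 ≈ 3.529

3.529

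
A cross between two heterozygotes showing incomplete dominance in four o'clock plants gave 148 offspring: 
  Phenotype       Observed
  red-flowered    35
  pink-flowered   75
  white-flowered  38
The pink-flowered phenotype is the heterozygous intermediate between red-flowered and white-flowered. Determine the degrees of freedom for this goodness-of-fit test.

With incomplete dominance, a heterozygote × heterozygote cross gives a 1:2:1 phenotypic ratio.
A goodness-of-fit test with 3 phenotype classes has df = 3 − 1 = 2.

2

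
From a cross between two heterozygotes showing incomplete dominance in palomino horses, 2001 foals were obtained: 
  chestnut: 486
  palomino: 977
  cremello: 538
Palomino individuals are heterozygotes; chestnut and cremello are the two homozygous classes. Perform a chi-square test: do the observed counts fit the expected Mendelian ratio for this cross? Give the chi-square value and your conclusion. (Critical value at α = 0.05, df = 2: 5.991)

With incomplete dominance, a heterozygote × heterozygote cross gives a 1:2:1 phenotypic ratio.
Total ratio parts = 4. Expected numbers out of 2001:
  chestnut: 2001 × 1/4 = 500.25
  palomino: 2001 × 2/4 = 1000.5
  cremello: 2001 × 1/4 = 500.25
χ² = Σ (O − E)² / E
  chestnut: (486 − 500.25)² / 500.25 = 0.4059
  palomino: (977 − 1000.5)² / 1000.5 = 0.5520
  cremello: (538 − 500.25)² / 500.25 = 2.8487
χ² = 0.4059 + 0.5520 + 2.8487 = 3.8066 ≈ 3.807
Degrees of freedom = 3 − 1 = 2; critical value at α = 0.05 is 5.991.
Since 3.807 < 5.991, we fail to reject the null hypothesis — the data are consistent with the 1:2:1 ratio.

3.807; consistent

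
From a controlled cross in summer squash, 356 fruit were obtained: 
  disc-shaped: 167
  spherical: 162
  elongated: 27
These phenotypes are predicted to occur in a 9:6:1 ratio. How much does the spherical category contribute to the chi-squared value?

6.084

Under the 9:6:1 hypothesis (Σ ratio = 16, N = 356):
  disc-shaped: 356 × 9/16 = 200.25
  spherical: 356 × 6/16 = 133.5
  elongated: 356 × 1/16 = 22.25
Contribution of spherical: (162 − 133.5)² / 133.5 = 6.0843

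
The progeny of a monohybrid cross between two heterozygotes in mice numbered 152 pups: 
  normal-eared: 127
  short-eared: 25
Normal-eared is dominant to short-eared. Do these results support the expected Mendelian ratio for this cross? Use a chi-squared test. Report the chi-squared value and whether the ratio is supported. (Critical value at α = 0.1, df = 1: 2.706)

For a monohybrid cross between heterozygotes with complete dominance, the expected phenotypic ratio is 3:1.
Total ratio parts = 4. Expected numbers out of 152:
  normal-eared: 152 × 3/4 = 114
  short-eared: 152 × 1/4 = 38
χ² = Σ (O − E)² / E
  normal-eared: (127 − 114)² / 114 = 1.4825
  short-eared: (25 − 38)² / 38 = 4.4474
χ² = 1.4825 + 4.4474 = 5.9299 ≈ 5.930
Degrees of freedom = 2 − 1 = 1; critical value at α = 0.1 is 2.706.
Since 5.930 > 2.706, we reject the null hypothesis — the data do not fit the 3:1 ratio.

5.930; not consistent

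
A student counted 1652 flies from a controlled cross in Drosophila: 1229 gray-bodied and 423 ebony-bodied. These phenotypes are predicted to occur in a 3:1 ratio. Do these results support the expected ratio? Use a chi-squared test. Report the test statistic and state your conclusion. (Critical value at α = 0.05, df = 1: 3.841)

Under the 3:1 hypothesis (Σ ratio = 4, N = 1652):
  gray-bodied: 1652 × 3/4 = 1239
  ebony-bodied: 1652 × 1/4 = 413
χ² = Σ (O − E)² / E
  gray-bodied: (1229 − 1239)² / 1239 = 0.0807
  ebony-bodied: (423 − 413)² / 413 = 0.2421
χ² = 0.0807 + 0.2421 = 0.3228 ≈ 0.323
Degrees of freedom = 2 − 1 = 1; critical value at α = 0.05 is 3.841.
Since 0.323 < 3.841, we fail to reject the null hypothesis — the data are consistent with the 3:1 ratio.

0.323; consistent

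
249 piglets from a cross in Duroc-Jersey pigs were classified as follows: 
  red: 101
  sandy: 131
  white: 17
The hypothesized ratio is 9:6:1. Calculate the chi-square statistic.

Total ratio parts = 16. Expected numbers out of 249:
  red: 249 × 9/16 = 140.0625
  sandy: 249 × 6/16 = 93.375
  white: 249 × 1/16 = 15.5625
χ² = Σ (O − E)² / E
  red: (101 − 140.0625)² / 140.0625 = 10.8943
  sandy: (131 − 93.375)² / 93.375 = 15.1608
  white: (17 − 15.5625)² / 15.5625 = 0.1328
χ² = 10.8943 + 15.1608 + 0.1328 = 26.1879 ≈ 26.188

26.188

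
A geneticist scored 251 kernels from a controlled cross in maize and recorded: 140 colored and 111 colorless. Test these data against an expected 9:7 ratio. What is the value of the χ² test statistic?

Total ratio parts = 16. Expected numbers out of 251:
  colored: 251 × 9/16 = 141.1875
  colorless: 251 × 7/16 = 109.8125
χ² = Σ (O − E)² / E
  colored: (140 − 141.1875)² / 141.1875 = 0.0100
  colorless: (111 − 109.8125)² / 109.8125 = 0.0128
χ² = 0.0100 + 0.0128 = 0.0228 ≈ 0.023

0.023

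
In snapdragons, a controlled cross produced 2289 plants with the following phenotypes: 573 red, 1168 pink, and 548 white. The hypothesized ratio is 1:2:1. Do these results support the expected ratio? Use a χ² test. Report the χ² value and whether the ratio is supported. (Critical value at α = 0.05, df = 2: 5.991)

1.511; consistent

Expected counts for N = 2289 under a 1:2:1 ratio (total parts = 4):
  red: 2289 × 1/4 = 572.25
  pink: 2289 × 2/4 = 1144.5
  white: 2289 × 1/4 = 572.25
χ² = Σ (O − E)² / E
  red: (573 − 572.25)² / 572.25 = 0.0010
  pink: (1168 − 1144.5)² / 1144.5 = 0.4825
  white: (548 − 572.25)² / 572.25 = 1.0276
χ² = 0.0010 + 0.4825 + 1.0276 = 1.5111 ≈ 1.511
Degrees of freedom = 3 − 1 = 2; critical value at α = 0.05 is 5.991.
Since 1.511 < 5.991, we fail to reject the null hypothesis — the data are consistent with the 1:2:1 ratio.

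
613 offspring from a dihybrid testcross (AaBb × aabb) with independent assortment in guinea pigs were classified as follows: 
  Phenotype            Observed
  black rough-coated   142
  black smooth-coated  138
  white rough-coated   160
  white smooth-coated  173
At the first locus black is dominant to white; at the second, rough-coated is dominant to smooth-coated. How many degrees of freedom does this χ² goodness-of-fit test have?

3

A dihybrid testcross with independent assortment gives a 1:1:1:1 ratio.
A goodness-of-fit test with 4 phenotype classes has df = 4 − 1 = 3.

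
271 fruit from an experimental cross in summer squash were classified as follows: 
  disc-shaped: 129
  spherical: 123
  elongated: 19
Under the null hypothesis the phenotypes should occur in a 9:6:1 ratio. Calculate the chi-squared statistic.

8.351

Expected counts for N = 271 under a 9:6:1 ratio (total parts = 16):
  disc-shaped: 271 × 9/16 = 152.4375
  spherical: 271 × 6/16 = 101.625
  elongated: 271 × 1/16 = 16.9375
χ² = Σ (O − E)² / E
  disc-shaped: (129 − 152.4375)² / 152.4375 = 3.6036
  spherical: (123 − 101.625)² / 101.625 = 4.4958
  elongated: (19 − 16.9375)² / 16.9375 = 0.2512
χ² = 3.6036 + 4.4958 + 0.2512 = 8.3506 ≈ 8.351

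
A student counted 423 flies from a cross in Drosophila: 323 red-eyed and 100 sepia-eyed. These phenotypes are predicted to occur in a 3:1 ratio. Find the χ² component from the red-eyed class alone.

The 3:1 ratio has 4 parts, so with N = 423 the expected counts are:
  red-eyed: 423 × 3/4 = 317.25
  sepia-eyed: 423 × 1/4 = 105.75
Contribution of red-eyed: (323 − 317.25)² / 317.25 = 0.1042

0.104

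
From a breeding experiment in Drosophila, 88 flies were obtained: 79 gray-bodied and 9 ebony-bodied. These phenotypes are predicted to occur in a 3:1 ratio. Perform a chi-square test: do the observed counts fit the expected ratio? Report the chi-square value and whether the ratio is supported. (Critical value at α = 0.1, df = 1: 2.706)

Under the 3:1 hypothesis (Σ ratio = 4, N = 88):
  gray-bodied: 88 × 3/4 = 66
  ebony-bodied: 88 × 1/4 = 22
χ² = Σ (O − E)² / E
  gray-bodied: (79 − 66)² / 66 = 2.5606
  ebony-bodied: (9 − 22)² / 22 = 7.6818
χ² = 2.5606 + 7.6818 = 10.2424 ≈ 10.242
Degrees of freedom = 2 − 1 = 1; critical value at α = 0.1 is 2.706.
Since 10.242 > 2.706, we reject the null hypothesis — the data do not fit the 3:1 ratio.

10.242; not consistent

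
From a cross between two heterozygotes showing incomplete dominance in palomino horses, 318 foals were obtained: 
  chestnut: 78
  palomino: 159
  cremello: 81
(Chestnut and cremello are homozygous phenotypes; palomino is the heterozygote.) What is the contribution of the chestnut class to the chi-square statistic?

0.028

With incomplete dominance, a heterozygote × heterozygote cross gives a 1:2:1 phenotypic ratio.
Expected counts for N = 318 under a 1:2:1 ratio (total parts = 4):
  chestnut: 318 × 1/4 = 79.5
  palomino: 318 × 2/4 = 159
  cremello: 318 × 1/4 = 79.5
Contribution of chestnut: (78 − 79.5)² / 79.5 = 0.0283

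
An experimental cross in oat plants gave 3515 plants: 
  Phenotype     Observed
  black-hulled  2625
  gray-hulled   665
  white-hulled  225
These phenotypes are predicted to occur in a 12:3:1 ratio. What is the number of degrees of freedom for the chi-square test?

A goodness-of-fit test with 3 phenotype classes has df = 3 − 1 = 2.

2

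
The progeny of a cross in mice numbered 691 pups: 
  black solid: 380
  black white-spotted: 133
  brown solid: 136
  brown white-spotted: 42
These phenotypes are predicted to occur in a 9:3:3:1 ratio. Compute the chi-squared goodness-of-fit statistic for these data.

Expected counts for N = 691 under a 9:3:3:1 ratio (total parts = 16):
  black solid: 691 × 9/16 = 388.6875
  black white-spotted: 691 × 3/16 = 129.5625
  brown solid: 691 × 3/16 = 129.5625
  brown white-spotted: 691 × 1/16 = 43.1875
χ² = Σ (O − E)² / E
  black solid: (380 − 388.6875)² / 388.6875 = 0.1942
  black white-spotted: (133 − 129.5625)² / 129.5625 = 0.0912
  brown solid: (136 − 129.5625)² / 129.5625 = 0.3199
  brown white-spotted: (42 − 43.1875)² / 43.1875 = 0.0327
χ² = 0.1942 + 0.0912 + 0.3199 + 0.0327 = 0.638

0.638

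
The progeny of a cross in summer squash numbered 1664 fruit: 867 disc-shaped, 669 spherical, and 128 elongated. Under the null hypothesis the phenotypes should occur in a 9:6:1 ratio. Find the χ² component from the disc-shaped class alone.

5.087

The 9:6:1 ratio has 16 parts, so with N = 1664 the expected counts are:
  disc-shaped: 1664 × 9/16 = 936
  spherical: 1664 × 6/16 = 624
  elongated: 1664 × 1/16 = 104
Contribution of disc-shaped: (867 − 936)² / 936 = 5.0865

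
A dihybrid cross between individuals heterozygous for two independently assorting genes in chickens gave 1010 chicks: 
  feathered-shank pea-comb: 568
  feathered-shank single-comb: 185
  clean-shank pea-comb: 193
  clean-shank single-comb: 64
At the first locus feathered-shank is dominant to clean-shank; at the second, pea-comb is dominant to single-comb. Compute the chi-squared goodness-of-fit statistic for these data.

A dihybrid F₂ with independent assortment and complete dominance at both loci gives a 9:3:3:1 phenotypic ratio.
Expected counts for N = 1010 under a 9:3:3:1 ratio (total parts = 16):
  feathered-shank pea-comb: 1010 × 9/16 = 568.125
  feathered-shank single-comb: 1010 × 3/16 = 189.375
  clean-shank pea-comb: 1010 × 3/16 = 189.375
  clean-shank single-comb: 1010 × 1/16 = 63.125
χ² = Σ (O − E)² / E
  feathered-shank pea-comb: (568 − 568.125)² / 568.125 = 0.0000
  feathered-shank single-comb: (185 − 189.375)² / 189.375 = 0.1011
  clean-shank pea-comb: (193 − 189.375)² / 189.375 = 0.0694
  clean-shank single-comb: (64 − 63.125)² / 63.125 = 0.0121
χ² = 0.0000 + 0.1011 + 0.0694 + 0.0121 = 0.1826 ≈ 0.183

0.183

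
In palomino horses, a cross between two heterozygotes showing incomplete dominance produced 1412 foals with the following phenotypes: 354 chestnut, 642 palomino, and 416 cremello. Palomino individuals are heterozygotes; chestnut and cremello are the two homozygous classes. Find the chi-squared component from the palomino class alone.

5.802

With incomplete dominance, a heterozygote × heterozygote cross gives a 1:2:1 phenotypic ratio.
Under the 1:2:1 hypothesis (Σ ratio = 4, N = 1412):
  chestnut: 1412 × 1/4 = 353
  palomino: 1412 × 2/4 = 706
  cremello: 1412 × 1/4 = 353
Contribution of palomino: (642 − 706)² / 706 = 5.8017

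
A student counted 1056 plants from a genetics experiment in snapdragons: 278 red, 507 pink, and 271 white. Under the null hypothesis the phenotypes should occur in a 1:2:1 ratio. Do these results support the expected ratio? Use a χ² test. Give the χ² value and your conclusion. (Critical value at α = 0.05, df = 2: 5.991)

The 1:2:1 ratio has 4 parts, so with N = 1056 the expected counts are:
  red: 1056 × 1/4 = 264
  pink: 1056 × 2/4 = 528
  white: 1056 × 1/4 = 264
χ² = Σ (O − E)² / E
  red: (278 − 264)² / 264 = 0.7424
  pink: (507 − 528)² / 528 = 0.8352
  white: (271 − 264)² / 264 = 0.1856
χ² = 0.7424 + 0.8352 + 0.1856 = 1.7632 ≈ 1.763
Degrees of freedom = 3 − 1 = 2; critical value at α = 0.05 is 5.991.
Since 1.763 < 5.991, we fail to reject the null hypothesis — the data are consistent with the 1:2:1 ratio.

1.763; consistent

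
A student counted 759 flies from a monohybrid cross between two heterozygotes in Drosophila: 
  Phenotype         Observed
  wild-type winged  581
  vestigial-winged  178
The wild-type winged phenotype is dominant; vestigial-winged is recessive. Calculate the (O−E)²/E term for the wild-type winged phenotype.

0.243

For a monohybrid cross between heterozygotes with complete dominance, the expected phenotypic ratio is 3:1.
The 3:1 ratio has 4 parts, so with N = 759 the expected counts are:
  wild-type winged: 759 × 3/4 = 569.25
  vestigial-winged: 759 × 1/4 = 189.75
Contribution of wild-type winged: (581 − 569.25)² / 569.25 = 0.2425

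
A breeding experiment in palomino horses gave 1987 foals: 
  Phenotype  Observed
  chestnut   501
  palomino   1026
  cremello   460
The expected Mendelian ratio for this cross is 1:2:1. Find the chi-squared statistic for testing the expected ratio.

The 1:2:1 ratio has 4 parts, so with N = 1987 the expected counts are:
  chestnut: 1987 × 1/4 = 496.75
  palomino: 1987 × 2/4 = 993.5
  cremello: 1987 × 1/4 = 496.75
χ² = Σ (O − E)² / E
  chestnut: (501 − 496.75)² / 496.75 = 0.0364
  palomino: (1026 − 993.5)² / 993.5 = 1.0632
  cremello: (460 − 496.75)² / 496.75 = 2.7188
χ² = 0.0364 + 1.0632 + 2.7188 = 3.8184 ≈ 3.818

3.818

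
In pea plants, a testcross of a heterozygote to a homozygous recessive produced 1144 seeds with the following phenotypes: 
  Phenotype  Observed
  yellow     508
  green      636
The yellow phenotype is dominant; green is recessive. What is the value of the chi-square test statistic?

14.322

A testcross of a heterozygote (Aa × aa) gives a 1:1 phenotypic ratio.
Total ratio parts = 2. Expected numbers out of 1144:
  yellow: 1144 × 1/2 = 572
  green: 1144 × 1/2 = 572
χ² = Σ (O − E)² / E
  yellow: (508 − 572)² / 572 = 7.1608
  green: (636 − 572)² / 572 = 7.1608
χ² = 7.1608 + 7.1608 = 14.3216 ≈ 14.322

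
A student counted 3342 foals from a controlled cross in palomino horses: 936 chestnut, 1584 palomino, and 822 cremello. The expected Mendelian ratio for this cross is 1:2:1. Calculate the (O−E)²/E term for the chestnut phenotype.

The 1:2:1 ratio has 4 parts, so with N = 3342 the expected counts are:
  chestnut: 3342 × 1/4 = 835.5
  palomino: 3342 × 2/4 = 1671
  cremello: 3342 × 1/4 = 835.5
Contribution of chestnut: (936 − 835.5)² / 835.5 = 12.0889

12.089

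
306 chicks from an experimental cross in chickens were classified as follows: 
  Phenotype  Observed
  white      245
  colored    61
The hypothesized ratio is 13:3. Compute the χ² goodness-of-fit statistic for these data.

Under the 13:3 hypothesis (Σ ratio = 16, N = 306):
  white: 306 × 13/16 = 248.625
  colored: 306 × 3/16 = 57.375
χ² = Σ (O − E)² / E
  white: (245 − 248.625)² / 248.625 = 0.0529
  colored: (61 − 57.375)² / 57.375 = 0.2290
χ² = 0.0529 + 0.2290 = 0.2819 ≈ 0.282

0.282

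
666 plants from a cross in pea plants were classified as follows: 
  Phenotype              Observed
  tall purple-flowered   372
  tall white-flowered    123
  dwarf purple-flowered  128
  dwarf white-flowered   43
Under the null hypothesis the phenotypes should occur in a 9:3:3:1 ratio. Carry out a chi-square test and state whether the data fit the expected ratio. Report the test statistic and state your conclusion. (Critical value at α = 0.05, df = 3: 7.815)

Under the 9:3:3:1 hypothesis (Σ ratio = 16, N = 666):
  tall purple-flowered: 666 × 9/16 = 374.625
  tall white-flowered: 666 × 3/16 = 124.875
  dwarf purple-flowered: 666 × 3/16 = 124.875
  dwarf white-flowered: 666 × 1/16 = 41.625
χ² = Σ (O − E)² / E
  tall purple-flowered: (372 − 374.625)² / 374.625 = 0.0184
  tall white-flowered: (123 − 124.875)² / 124.875 = 0.0282
  dwarf purple-flowered: (128 − 124.875)² / 124.875 = 0.0782
  dwarf white-flowered: (43 − 41.625)² / 41.625 = 0.0454
χ² = 0.0184 + 0.0282 + 0.0782 + 0.0454 = 0.1702 ≈ 0.170
Degrees of freedom = 4 − 1 = 3; critical value at α = 0.05 is 7.815.
Since 0.170 < 7.815, we fail to reject the null hypothesis — the data are consistent with the 9:3:3:1 ratio.

0.170; consistent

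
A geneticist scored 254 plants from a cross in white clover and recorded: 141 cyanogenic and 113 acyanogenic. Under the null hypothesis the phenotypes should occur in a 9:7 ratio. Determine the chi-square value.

0.056

Expected counts for N = 254 under a 9:7 ratio (total parts = 16):
  cyanogenic: 254 × 9/16 = 142.875
  acyanogenic: 254 × 7/16 = 111.125
χ² = Σ (O − E)² / E
  cyanogenic: (141 − 142.875)² / 142.875 = 0.0246
  acyanogenic: (113 − 111.125)² / 111.125 = 0.0316
χ² = 0.0246 + 0.0316 = 0.0562 ≈ 0.056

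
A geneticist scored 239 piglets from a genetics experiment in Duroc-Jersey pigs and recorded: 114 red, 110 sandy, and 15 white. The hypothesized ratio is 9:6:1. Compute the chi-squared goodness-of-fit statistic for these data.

7.739

Under the 9:6:1 hypothesis (Σ ratio = 16, N = 239):
  red: 239 × 9/16 = 134.4375
  sandy: 239 × 6/16 = 89.625
  white: 239 × 1/16 = 14.9375
χ² = Σ (O − E)² / E
  red: (114 − 134.4375)² / 134.4375 = 3.1070
  sandy: (110 − 89.625)² / 89.625 = 4.6320
  white: (15 − 14.9375)² / 14.9375 = 0.0003
χ² = 3.1070 + 4.6320 + 0.0003 = 7.7393 ≈ 7.739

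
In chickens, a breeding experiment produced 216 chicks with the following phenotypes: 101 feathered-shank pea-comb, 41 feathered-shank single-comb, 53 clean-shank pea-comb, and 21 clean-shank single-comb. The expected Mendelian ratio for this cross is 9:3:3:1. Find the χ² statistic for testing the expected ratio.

The 9:3:3:1 ratio has 16 parts, so with N = 216 the expected counts are:
  feathered-shank pea-comb: 216 × 9/16 = 121.5
  feathered-shank single-comb: 216 × 3/16 = 40.5
  clean-shank pea-comb: 216 × 3/16 = 40.5
  clean-shank single-comb: 216 × 1/16 = 13.5
χ² = Σ (O − E)² / E
  feathered-shank pea-comb: (101 − 121.5)² / 121.5 = 3.4588
  feathered-shank single-comb: (41 − 40.5)² / 40.5 = 0.0062
  clean-shank pea-comb: (53 − 40.5)² / 40.5 = 3.8580
  clean-shank single-comb: (21 − 13.5)² / 13.5 = 4.1667
χ² = 3.4588 + 0.0062 + 3.8580 + 4.1667 = 11.4897 ≈ 11.490

11.490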